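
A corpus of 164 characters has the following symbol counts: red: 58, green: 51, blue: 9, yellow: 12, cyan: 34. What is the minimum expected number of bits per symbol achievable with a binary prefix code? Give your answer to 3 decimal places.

2.110 bits/symbol

Probabilities are the counts divided by 164.
Repeatedly combine the two least-probable nodes; the expected code length is the sum of the merged weights.
merge 9/164 + 3/41 → 21/164
merge 21/164 + 17/82 → 55/164
merge 51/164 + 55/164 → 53/82
merge 29/82 + 53/82 → 1
L = 21/164 + 55/164 + 53/82 + 1 = 173/82 ≈ 2.110 bits/symbol.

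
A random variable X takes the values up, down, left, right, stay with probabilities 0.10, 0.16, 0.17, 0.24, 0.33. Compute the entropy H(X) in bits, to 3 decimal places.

H = −Σ pᵢ log₂ pᵢ.
−0.10·log₂(0.10) = 0.3322
−0.16·log₂(0.16) = 0.4230
−0.17·log₂(0.17) = 0.4346
−0.24·log₂(0.24) = 0.4941
−0.33·log₂(0.33) = 0.5278
Sum ≈ 2.2118 → 2.212 bits.

2.212 bits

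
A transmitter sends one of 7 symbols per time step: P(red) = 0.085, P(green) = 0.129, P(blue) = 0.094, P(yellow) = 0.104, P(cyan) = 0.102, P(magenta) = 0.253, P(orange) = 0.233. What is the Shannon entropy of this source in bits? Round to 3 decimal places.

H = −Σ pᵢ log₂ pᵢ.
−0.085·log₂(0.085) = 0.3023
−0.129·log₂(0.129) = 0.3811
−0.094·log₂(0.094) = 0.3207
−0.104·log₂(0.104) = 0.3396
−0.102·log₂(0.102) = 0.3359
−0.253·log₂(0.253) = 0.5016
−0.233·log₂(0.233) = 0.4897
Sum ≈ 2.6709 → 2.671 bits.

2.671 bits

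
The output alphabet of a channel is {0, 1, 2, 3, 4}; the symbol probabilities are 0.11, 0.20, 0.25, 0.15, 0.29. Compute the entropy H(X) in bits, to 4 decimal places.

2.2431 bits

H = −Σ pᵢ log₂ pᵢ.
−0.11·log₂(0.11) = 0.3503
−0.20·log₂(0.20) = 0.4644
−0.25·log₂(0.25) = 0.5000
−0.15·log₂(0.15) = 0.4105
−0.29·log₂(0.29) = 0.5179
Sum ≈ 2.2431 → 2.2431 bits.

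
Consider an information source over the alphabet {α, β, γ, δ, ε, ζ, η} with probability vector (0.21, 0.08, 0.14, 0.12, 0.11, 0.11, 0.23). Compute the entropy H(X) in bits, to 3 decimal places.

2.717 bits

H = −Σ pᵢ log₂ pᵢ.
−0.21·log₂(0.21) = 0.4728
−0.08·log₂(0.08) = 0.2915
−0.14·log₂(0.14) = 0.3971
−0.12·log₂(0.12) = 0.3671
−0.11·log₂(0.11) = 0.3503
−0.11·log₂(0.11) = 0.3503
−0.23·log₂(0.23) = 0.4877
Sum ≈ 2.7168 → 2.717 bits.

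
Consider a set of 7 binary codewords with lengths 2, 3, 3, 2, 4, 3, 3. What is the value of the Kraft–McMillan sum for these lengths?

With common denominator 2^4 = 16: Σ 2^(−ℓᵢ) = 4/16 + 2/16 + 2/16 + 4/16 + 1/16 + 2/16 + 2/16 = 17/16 = 1.0625.

1.0625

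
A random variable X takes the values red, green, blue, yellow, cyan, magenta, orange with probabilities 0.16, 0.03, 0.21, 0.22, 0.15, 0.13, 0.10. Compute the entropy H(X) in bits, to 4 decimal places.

H = −Σ pᵢ log₂ pᵢ.
−0.16·log₂(0.16) = 0.4230
−0.03·log₂(0.03) = 0.1518
−0.21·log₂(0.21) = 0.4728
−0.22·log₂(0.22) = 0.4806
−0.15·log₂(0.15) = 0.4105
−0.13·log₂(0.13) = 0.3826
−0.10·log₂(0.10) = 0.3322
Sum ≈ 2.6536 → 2.6536 bits.

2.6536 bits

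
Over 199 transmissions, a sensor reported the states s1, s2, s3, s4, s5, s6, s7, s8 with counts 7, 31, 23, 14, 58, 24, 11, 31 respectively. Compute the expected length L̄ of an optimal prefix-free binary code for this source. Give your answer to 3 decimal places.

2.799 bits/symbol

Probabilities are the counts divided by 199.
Repeatedly combine the two least-probable nodes; the expected code length is the sum of the merged weights.
merge 7/199 + 11/199 → 18/199
merge 14/199 + 18/199 → 32/199
merge 23/199 + 24/199 → 47/199
merge 31/199 + 31/199 → 62/199
merge 32/199 + 47/199 → 79/199
merge 58/199 + 62/199 → 120/199
merge 79/199 + 120/199 → 1
L = 18/199 + 32/199 + 47/199 + 62/199 + 79/199 + 120/199 + 1 = 557/199 ≈ 2.799 bits/symbol.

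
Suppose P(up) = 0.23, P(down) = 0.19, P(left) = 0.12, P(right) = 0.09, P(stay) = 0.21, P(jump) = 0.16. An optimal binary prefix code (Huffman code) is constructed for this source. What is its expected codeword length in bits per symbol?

2.56 bits/symbol

Repeatedly combine the two least-probable nodes; the expected code length is the sum of the merged weights.
merge 9/100 + 3/25 → 21/100
merge 4/25 + 19/100 → 7/20
merge 21/100 + 21/100 → 21/50
merge 23/100 + 7/20 → 29/50
merge 21/50 + 29/50 → 1
L = 21/100 + 7/20 + 21/50 + 29/50 + 1 = 64/25 = 2.56 bits/symbol.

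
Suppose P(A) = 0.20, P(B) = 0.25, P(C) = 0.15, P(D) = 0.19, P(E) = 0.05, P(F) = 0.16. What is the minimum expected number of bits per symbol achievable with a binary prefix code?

2.55 bits/symbol

Repeatedly combine the two least-probable nodes; the expected code length is the sum of the merged weights.
merge 1/20 + 3/20 → 1/5
merge 4/25 + 19/100 → 7/20
merge 1/5 + 1/5 → 2/5
merge 1/4 + 7/20 → 3/5
merge 2/5 + 3/5 → 1
L = 1/5 + 7/20 + 2/5 + 3/5 + 1 = 51/20 = 2.55 bits/symbol.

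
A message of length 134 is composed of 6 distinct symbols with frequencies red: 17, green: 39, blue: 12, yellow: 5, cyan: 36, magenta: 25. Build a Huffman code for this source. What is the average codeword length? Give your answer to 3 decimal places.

2.381 bits/symbol

Probabilities are the counts divided by 134.
Repeatedly combine the two least-probable nodes; the expected code length is the sum of the merged weights.
merge 5/134 + 6/67 → 17/134
merge 17/134 + 17/134 → 17/67
merge 25/134 + 17/67 → 59/134
merge 18/67 + 39/134 → 75/134
merge 59/134 + 75/134 → 1
L = 17/134 + 17/67 + 59/134 + 75/134 + 1 = 319/134 ≈ 2.381 bits/symbol.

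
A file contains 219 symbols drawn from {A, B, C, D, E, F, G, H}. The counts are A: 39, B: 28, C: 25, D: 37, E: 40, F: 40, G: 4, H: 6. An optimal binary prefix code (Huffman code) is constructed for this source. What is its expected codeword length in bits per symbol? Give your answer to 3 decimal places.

2.840 bits/symbol

Probabilities are the counts divided by 219.
Repeatedly combine the two least-probable nodes; the expected code length is the sum of the merged weights.
merge 4/219 + 2/73 → 10/219
merge 10/219 + 25/219 → 35/219
merge 28/219 + 35/219 → 21/73
merge 37/219 + 13/73 → 76/219
merge 40/219 + 40/219 → 80/219
merge 21/73 + 76/219 → 139/219
merge 80/219 + 139/219 → 1
L = 10/219 + 35/219 + 21/73 + 76/219 + 80/219 + 139/219 + 1 = 622/219 ≈ 2.840 bits/symbol.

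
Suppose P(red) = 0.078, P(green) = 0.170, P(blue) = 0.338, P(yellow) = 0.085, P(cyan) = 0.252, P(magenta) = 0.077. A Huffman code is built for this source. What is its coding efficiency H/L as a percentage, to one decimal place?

97.7%

Entropy H = −Σ p log₂ p ≈ 2.3388 bits.
Huffman merges: 77/1000+39/500→31/200; 17/200+31/200→6/25; 17/100+6/25→41/100; 63/250+169/500→59/100; 41/100+59/100→1. L = 479/200 ≈ 2.3950.
Efficiency = H/L = 2.3388/2.3950 = 97.7%.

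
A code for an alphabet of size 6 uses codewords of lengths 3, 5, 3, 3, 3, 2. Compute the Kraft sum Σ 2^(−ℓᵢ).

0.78125

With common denominator 2^5 = 32: Σ 2^(−ℓᵢ) = 4/32 + 1/32 + 4/32 + 4/32 + 4/32 + 8/32 = 25/32 = 0.78125.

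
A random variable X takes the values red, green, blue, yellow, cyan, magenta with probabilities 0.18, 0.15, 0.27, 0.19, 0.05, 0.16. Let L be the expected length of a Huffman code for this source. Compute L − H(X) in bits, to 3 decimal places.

0.080 bits

Entropy H = −Σ p log₂ p ≈ 2.4602 bits.
Huffman merges: 1/20+3/20→1/5; 4/25+9/50→17/50; 19/100+1/5→39/100; 27/100+17/50→61/100; 39/100+61/100→1. L = 127/50 ≈ 2.5400.
L − H = 2.5400 − 2.4602 = 0.080 bits.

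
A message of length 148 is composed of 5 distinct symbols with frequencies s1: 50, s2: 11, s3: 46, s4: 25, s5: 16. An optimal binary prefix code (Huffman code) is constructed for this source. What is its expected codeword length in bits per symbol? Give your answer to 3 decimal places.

2.182 bits/symbol

Probabilities are the counts divided by 148.
Repeatedly combine the two least-probable nodes; the expected code length is the sum of the merged weights.
merge 11/148 + 4/37 → 27/148
merge 25/148 + 27/148 → 13/37
merge 23/74 + 25/74 → 24/37
merge 13/37 + 24/37 → 1
L = 27/148 + 13/37 + 24/37 + 1 = 323/148 ≈ 2.182 bits/symbol.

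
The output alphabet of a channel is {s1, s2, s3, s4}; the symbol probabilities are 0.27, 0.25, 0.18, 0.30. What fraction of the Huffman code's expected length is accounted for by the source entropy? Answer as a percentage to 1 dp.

98.8%

Entropy H = −Σ p log₂ p ≈ 1.9764 bits.
Huffman merges: 9/50+1/4→43/100; 27/100+3/10→57/100; 43/100+57/100→1. L = 2 ≈ 2.0000.
Efficiency = H/L = 1.9764/2.0000 = 98.8%.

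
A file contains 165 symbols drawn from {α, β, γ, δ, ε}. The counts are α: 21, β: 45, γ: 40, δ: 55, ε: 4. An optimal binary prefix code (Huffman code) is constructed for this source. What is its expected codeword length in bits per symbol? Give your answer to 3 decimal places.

Probabilities are the counts divided by 165.
Repeatedly combine the two least-probable nodes; the expected code length is the sum of the merged weights.
merge 4/165 + 7/55 → 5/33
merge 5/33 + 8/33 → 13/33
merge 3/11 + 1/3 → 20/33
merge 13/33 + 20/33 → 1
L = 5/33 + 13/33 + 20/33 + 1 = 71/33 ≈ 2.152 bits/symbol.

2.152 bits/symbol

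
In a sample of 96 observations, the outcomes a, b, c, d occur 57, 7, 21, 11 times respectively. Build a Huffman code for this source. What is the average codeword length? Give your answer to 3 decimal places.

Probabilities are the counts divided by 96.
Repeatedly combine the two least-probable nodes; the expected code length is the sum of the merged weights.
merge 7/96 + 11/96 → 3/16
merge 3/16 + 7/32 → 13/32
merge 13/32 + 19/32 → 1
L = 3/16 + 13/32 + 1 = 51/32 ≈ 1.594 bits/symbol.

1.594 bits/symbol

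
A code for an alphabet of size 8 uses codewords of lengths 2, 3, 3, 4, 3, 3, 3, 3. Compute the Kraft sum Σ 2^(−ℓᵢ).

With common denominator 2^4 = 16: Σ 2^(−ℓᵢ) = 4/16 + 2/16 + 2/16 + 1/16 + 2/16 + 2/16 + 2/16 + 2/16 = 17/16 = 1.0625.

1.0625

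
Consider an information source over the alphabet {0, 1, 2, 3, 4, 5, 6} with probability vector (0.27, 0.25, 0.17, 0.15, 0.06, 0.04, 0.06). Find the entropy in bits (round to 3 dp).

H = −Σ pᵢ log₂ pᵢ.
−0.27·log₂(0.27) = 0.5100
−0.25·log₂(0.25) = 0.5000
−0.17·log₂(0.17) = 0.4346
−0.15·log₂(0.15) = 0.4105
−0.06·log₂(0.06) = 0.2435
−0.04·log₂(0.04) = 0.1858
−0.06·log₂(0.06) = 0.2435
Sum ≈ 2.5280 → 2.528 bits.

2.528 bits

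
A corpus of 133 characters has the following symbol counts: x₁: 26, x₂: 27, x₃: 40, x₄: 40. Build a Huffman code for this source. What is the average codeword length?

2 bits/symbol

Probabilities are the counts divided by 133.
Repeatedly combine the two least-probable nodes; the expected code length is the sum of the merged weights.
merge 26/133 + 27/133 → 53/133
merge 40/133 + 40/133 → 80/133
merge 53/133 + 80/133 → 1
L = 53/133 + 80/133 + 1 = 2 bits/symbol.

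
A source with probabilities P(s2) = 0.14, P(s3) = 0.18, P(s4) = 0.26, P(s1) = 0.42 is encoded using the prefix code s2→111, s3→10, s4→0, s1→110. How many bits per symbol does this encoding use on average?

L̄ = Σ pᵢ·ℓᵢ = 0.14·3 + 0.18·2 + 0.26·1 + 0.42·3 = 2.3 bits/symbol.

2.3 bits/symbol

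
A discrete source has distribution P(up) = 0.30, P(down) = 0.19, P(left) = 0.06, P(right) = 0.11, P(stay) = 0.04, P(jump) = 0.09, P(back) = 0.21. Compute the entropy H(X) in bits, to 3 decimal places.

H = −Σ pᵢ log₂ pᵢ.
−0.30·log₂(0.30) = 0.5211
−0.19·log₂(0.19) = 0.4552
−0.06·log₂(0.06) = 0.2435
−0.11·log₂(0.11) = 0.3503
−0.04·log₂(0.04) = 0.1858
−0.09·log₂(0.09) = 0.3127
−0.21·log₂(0.21) = 0.4728
Sum ≈ 2.5414 → 2.541 bits.

2.541 bits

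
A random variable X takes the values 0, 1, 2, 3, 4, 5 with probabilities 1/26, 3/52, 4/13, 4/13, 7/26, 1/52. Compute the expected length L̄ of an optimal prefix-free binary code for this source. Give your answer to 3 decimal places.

2.173 bits/symbol

Repeatedly combine the two least-probable nodes; the expected code length is the sum of the merged weights.
merge 1/52 + 1/26 → 3/52
merge 3/52 + 3/52 → 3/26
merge 3/26 + 7/26 → 5/13
merge 4/13 + 4/13 → 8/13
merge 5/13 + 8/13 → 1
L = 3/52 + 3/26 + 5/13 + 8/13 + 1 = 113/52 ≈ 2.173 bits/symbol.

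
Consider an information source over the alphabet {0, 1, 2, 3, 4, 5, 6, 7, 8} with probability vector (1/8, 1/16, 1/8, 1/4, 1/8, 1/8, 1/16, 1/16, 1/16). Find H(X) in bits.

3 bits

Each probability is a power of 1/2, so log₂(1/p) is an integer.
H = Σ p·log₂(1/p) = 1/8·3 + 1/16·4 + 1/8·3 + 1/4·2 + 1/8·3 + 1/8·3 + 1/16·4 + 1/16·4 + 1/16·4 = 3 bits.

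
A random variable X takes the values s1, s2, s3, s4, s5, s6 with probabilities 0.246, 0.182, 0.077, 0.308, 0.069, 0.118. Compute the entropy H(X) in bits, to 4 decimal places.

2.3832 bits

H = −Σ pᵢ log₂ pᵢ.
−0.246·log₂(0.246) = 0.4977
−0.182·log₂(0.182) = 0.4474
−0.077·log₂(0.077) = 0.2848
−0.308·log₂(0.308) = 0.5233
−0.069·log₂(0.069) = 0.2662
−0.118·log₂(0.118) = 0.3638
Sum ≈ 2.3832 → 2.3832 bits.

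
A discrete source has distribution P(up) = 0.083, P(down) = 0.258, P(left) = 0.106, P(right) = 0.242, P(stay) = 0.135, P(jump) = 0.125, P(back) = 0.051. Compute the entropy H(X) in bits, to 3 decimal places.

2.625 bits

H = −Σ pᵢ log₂ pᵢ.
−0.083·log₂(0.083) = 0.2980
−0.258·log₂(0.258) = 0.5043
−0.106·log₂(0.106) = 0.3432
−0.242·log₂(0.242) = 0.4954
−0.135·log₂(0.135) = 0.3900
−0.125·log₂(0.125) = 0.3750
−0.051·log₂(0.051) = 0.2190
Sum ≈ 2.6248 → 2.625 bits.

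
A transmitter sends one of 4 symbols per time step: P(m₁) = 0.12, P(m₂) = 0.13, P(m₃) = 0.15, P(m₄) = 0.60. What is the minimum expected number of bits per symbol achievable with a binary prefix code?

Repeatedly combine the two least-probable nodes; the expected code length is the sum of the merged weights.
merge 3/25 + 13/100 → 1/4
merge 3/20 + 1/4 → 2/5
merge 2/5 + 3/5 → 1
L = 1/4 + 2/5 + 1 = 33/20 = 1.65 bits/symbol.

1.65 bits/symbol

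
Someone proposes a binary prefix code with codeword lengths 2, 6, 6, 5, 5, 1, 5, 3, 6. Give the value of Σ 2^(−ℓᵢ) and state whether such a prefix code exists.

1.015625; no

With common denominator 2^6 = 64: Σ 2^(−ℓᵢ) = 16/64 + 1/64 + 1/64 + 2/64 + 2/64 + 32/64 + 2/64 + 8/64 + 1/64 = 65/64 = 1.015625.
Kraft's inequality requires Σ ≤ 1; here Σ = 1.015625 > 1, so no such prefix code exists.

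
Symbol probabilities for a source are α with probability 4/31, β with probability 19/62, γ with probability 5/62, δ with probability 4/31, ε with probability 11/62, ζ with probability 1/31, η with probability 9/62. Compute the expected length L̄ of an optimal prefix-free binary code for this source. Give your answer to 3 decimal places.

Repeatedly combine the two least-probable nodes; the expected code length is the sum of the merged weights.
merge 1/31 + 5/62 → 7/62
merge 7/62 + 4/31 → 15/62
merge 4/31 + 9/62 → 17/62
merge 11/62 + 15/62 → 13/31
merge 17/62 + 19/62 → 18/31
merge 13/31 + 18/31 → 1
L = 7/62 + 15/62 + 17/62 + 13/31 + 18/31 + 1 = 163/62 ≈ 2.629 bits/symbol.

2.629 bits/symbol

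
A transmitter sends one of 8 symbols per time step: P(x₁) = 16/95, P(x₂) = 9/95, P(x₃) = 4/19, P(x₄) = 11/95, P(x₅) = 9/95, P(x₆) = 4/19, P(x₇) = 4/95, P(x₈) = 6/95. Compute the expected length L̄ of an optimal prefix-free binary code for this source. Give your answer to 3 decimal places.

2.874 bits/symbol

Repeatedly combine the two least-probable nodes; the expected code length is the sum of the merged weights.
merge 4/95 + 6/95 → 2/19
merge 9/95 + 9/95 → 18/95
merge 2/19 + 11/95 → 21/95
merge 16/95 + 18/95 → 34/95
merge 4/19 + 4/19 → 8/19
merge 21/95 + 34/95 → 11/19
merge 8/19 + 11/19 → 1
L = 2/19 + 18/95 + 21/95 + 34/95 + 8/19 + 11/19 + 1 = 273/95 ≈ 2.874 bits/symbol.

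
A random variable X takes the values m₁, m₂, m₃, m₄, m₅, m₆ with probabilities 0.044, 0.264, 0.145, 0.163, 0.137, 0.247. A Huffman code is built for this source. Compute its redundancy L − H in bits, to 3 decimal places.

0.062 bits

Entropy H = −Σ p log₂ p ≈ 2.4272 bits.
Huffman merges: 11/250+137/1000→181/1000; 29/200+163/1000→77/250; 181/1000+247/1000→107/250; 33/125+77/250→143/250; 107/250+143/250→1. L = 2489/1000 ≈ 2.4890.
L − H = 2.4890 − 2.4272 = 0.062 bits.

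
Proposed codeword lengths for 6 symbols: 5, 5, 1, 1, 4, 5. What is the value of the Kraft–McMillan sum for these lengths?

With common denominator 2^5 = 32: Σ 2^(−ℓᵢ) = 1/32 + 1/32 + 16/32 + 16/32 + 2/32 + 1/32 = 37/32 = 1.15625.

1.15625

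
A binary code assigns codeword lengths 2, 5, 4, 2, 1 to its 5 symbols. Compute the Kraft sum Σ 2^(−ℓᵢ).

With common denominator 2^5 = 32: Σ 2^(−ℓᵢ) = 8/32 + 1/32 + 2/32 + 8/32 + 16/32 = 35/32 = 1.09375.

1.09375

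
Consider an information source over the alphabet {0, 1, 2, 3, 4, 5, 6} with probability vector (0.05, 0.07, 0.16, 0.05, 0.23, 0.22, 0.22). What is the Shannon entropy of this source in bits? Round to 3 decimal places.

H = −Σ pᵢ log₂ pᵢ.
−0.05·log₂(0.05) = 0.2161
−0.07·log₂(0.07) = 0.2686
−0.16·log₂(0.16) = 0.4230
−0.05·log₂(0.05) = 0.2161
−0.23·log₂(0.23) = 0.4877
−0.22·log₂(0.22) = 0.4806
−0.22·log₂(0.22) = 0.4806
Sum ≈ 2.5726 → 2.573 bits.

2.573 bits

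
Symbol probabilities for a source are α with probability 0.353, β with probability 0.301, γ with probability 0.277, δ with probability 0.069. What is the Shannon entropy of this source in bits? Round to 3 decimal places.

H = −Σ pᵢ log₂ pᵢ.
−0.353·log₂(0.353) = 0.5303
−0.301·log₂(0.301) = 0.5214
−0.277·log₂(0.277) = 0.5130
−0.069·log₂(0.069) = 0.2662
Sum ≈ 1.8308 → 1.831 bits.

1.831 bits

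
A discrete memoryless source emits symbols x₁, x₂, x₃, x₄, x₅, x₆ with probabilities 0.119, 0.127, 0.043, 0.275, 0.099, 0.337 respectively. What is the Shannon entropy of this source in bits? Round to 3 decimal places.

2.310 bits

H = −Σ pᵢ log₂ pᵢ.
−0.119·log₂(0.119) = 0.3654
−0.127·log₂(0.127) = 0.3781
−0.043·log₂(0.043) = 0.1952
−0.275·log₂(0.275) = 0.5122
−0.099·log₂(0.099) = 0.3303
−0.337·log₂(0.337) = 0.5288
Sum ≈ 2.3100 → 2.310 bits.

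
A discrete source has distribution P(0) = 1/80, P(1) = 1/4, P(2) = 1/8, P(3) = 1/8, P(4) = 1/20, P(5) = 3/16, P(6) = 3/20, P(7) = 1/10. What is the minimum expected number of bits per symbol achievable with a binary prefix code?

Repeatedly combine the two least-probable nodes; the expected code length is the sum of the merged weights.
merge 1/80 + 1/20 → 1/16
merge 1/16 + 1/10 → 13/80
merge 1/8 + 1/8 → 1/4
merge 3/20 + 13/80 → 5/16
merge 3/16 + 1/4 → 7/16
merge 1/4 + 5/16 → 9/16
merge 7/16 + 9/16 → 1
L = 1/16 + 13/80 + 1/4 + 5/16 + 7/16 + 9/16 + 1 = 223/80 = 2.7875 bits/symbol.

2.7875 bits/symbol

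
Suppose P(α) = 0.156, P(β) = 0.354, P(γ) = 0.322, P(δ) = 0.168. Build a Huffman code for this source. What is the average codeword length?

Repeatedly combine the two least-probable nodes; the expected code length is the sum of the merged weights.
merge 39/250 + 21/125 → 81/250
merge 161/500 + 81/250 → 323/500
merge 177/500 + 323/500 → 1
L = 81/250 + 323/500 + 1 = 197/100 = 1.97 bits/symbol.

1.97 bits/symbol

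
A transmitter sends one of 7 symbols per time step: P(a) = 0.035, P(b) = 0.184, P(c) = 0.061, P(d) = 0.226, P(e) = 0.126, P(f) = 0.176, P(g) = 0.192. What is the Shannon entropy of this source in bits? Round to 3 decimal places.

H = −Σ pᵢ log₂ pᵢ.
−0.035·log₂(0.035) = 0.1693
−0.184·log₂(0.184) = 0.4494
−0.061·log₂(0.061) = 0.2461
−0.226·log₂(0.226) = 0.4849
−0.126·log₂(0.126) = 0.3766
−0.176·log₂(0.176) = 0.4411
−0.192·log₂(0.192) = 0.4571
Sum ≈ 2.6245 → 2.624 bits.

2.624 bits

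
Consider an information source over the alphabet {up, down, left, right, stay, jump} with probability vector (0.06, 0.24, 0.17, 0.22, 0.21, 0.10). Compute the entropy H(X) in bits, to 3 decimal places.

H = −Σ pᵢ log₂ pᵢ.
−0.06·log₂(0.06) = 0.2435
−0.24·log₂(0.24) = 0.4941
−0.17·log₂(0.17) = 0.4346
−0.22·log₂(0.22) = 0.4806
−0.21·log₂(0.21) = 0.4728
−0.10·log₂(0.10) = 0.3322
Sum ≈ 2.4578 → 2.458 bits.

2.458 bits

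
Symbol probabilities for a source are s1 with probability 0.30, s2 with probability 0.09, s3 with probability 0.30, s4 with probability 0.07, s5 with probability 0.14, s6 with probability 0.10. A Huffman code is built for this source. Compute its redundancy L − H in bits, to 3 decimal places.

0.047 bits

Entropy H = −Σ p log₂ p ≈ 2.3527 bits.
Huffman merges: 7/100+9/100→4/25; 1/10+7/50→6/25; 4/25+6/25→2/5; 3/10+3/10→3/5; 2/5+3/5→1. L = 12/5 ≈ 2.4000.
L − H = 2.4000 − 2.3527 = 0.047 bits.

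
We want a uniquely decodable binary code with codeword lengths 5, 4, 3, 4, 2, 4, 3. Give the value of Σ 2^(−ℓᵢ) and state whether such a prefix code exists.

0.71875; yes

With common denominator 2^5 = 32: Σ 2^(−ℓᵢ) = 1/32 + 2/32 + 4/32 + 2/32 + 8/32 + 2/32 + 4/32 = 23/32 = 0.71875.
Kraft's inequality requires Σ ≤ 1; here Σ = 0.71875 ≤ 1, so such a prefix code exists.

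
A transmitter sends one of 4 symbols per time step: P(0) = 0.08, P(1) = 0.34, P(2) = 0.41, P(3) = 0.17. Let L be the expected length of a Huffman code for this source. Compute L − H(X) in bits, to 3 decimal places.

0.057 bits

Entropy H = −Σ p log₂ p ≈ 1.7827 bits.
Huffman merges: 2/25+17/100→1/4; 1/4+17/50→59/100; 41/100+59/100→1. L = 46/25 ≈ 1.8400.
L − H = 1.8400 − 1.7827 = 0.057 bits.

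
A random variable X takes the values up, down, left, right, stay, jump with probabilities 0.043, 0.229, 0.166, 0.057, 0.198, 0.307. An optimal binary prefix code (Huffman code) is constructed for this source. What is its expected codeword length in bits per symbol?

Repeatedly combine the two least-probable nodes; the expected code length is the sum of the merged weights.
merge 43/1000 + 57/1000 → 1/10
merge 1/10 + 83/500 → 133/500
merge 99/500 + 229/1000 → 427/1000
merge 133/500 + 307/1000 → 573/1000
merge 427/1000 + 573/1000 → 1
L = 1/10 + 133/500 + 427/1000 + 573/1000 + 1 = 1183/500 = 2.366 bits/symbol.

2.366 bits/symbol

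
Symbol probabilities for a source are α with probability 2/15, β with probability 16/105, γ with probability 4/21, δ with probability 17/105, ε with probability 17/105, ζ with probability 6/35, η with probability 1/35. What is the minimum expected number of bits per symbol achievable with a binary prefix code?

Repeatedly combine the two least-probable nodes; the expected code length is the sum of the merged weights.
merge 1/35 + 2/15 → 17/105
merge 16/105 + 17/105 → 11/35
merge 17/105 + 17/105 → 34/105
merge 6/35 + 4/21 → 38/105
merge 11/35 + 34/105 → 67/105
merge 38/105 + 67/105 → 1
L = 17/105 + 11/35 + 34/105 + 38/105 + 67/105 + 1 = 14/5 = 2.8 bits/symbol.

2.8 bits/symbol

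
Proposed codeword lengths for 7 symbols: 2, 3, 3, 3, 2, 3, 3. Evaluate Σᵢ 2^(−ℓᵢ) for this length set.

1.125

With common denominator 2^3 = 8: Σ 2^(−ℓᵢ) = 2/8 + 1/8 + 1/8 + 1/8 + 2/8 + 1/8 + 1/8 = 9/8 = 1.125.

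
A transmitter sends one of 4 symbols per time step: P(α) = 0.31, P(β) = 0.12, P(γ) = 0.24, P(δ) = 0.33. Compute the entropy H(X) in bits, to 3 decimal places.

1.913 bits

H = −Σ pᵢ log₂ pᵢ.
−0.31·log₂(0.31) = 0.5238
−0.12·log₂(0.12) = 0.3671
−0.24·log₂(0.24) = 0.4941
−0.33·log₂(0.33) = 0.5278
Sum ≈ 1.9128 → 1.913 bits.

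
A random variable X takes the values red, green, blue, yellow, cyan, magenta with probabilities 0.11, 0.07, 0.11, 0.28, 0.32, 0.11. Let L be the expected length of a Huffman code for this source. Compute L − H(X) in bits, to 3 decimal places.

0.040 bits

Entropy H = −Σ p log₂ p ≈ 2.3597 bits.
Huffman merges: 7/100+11/100→9/50; 11/100+11/100→11/50; 9/50+11/50→2/5; 7/25+8/25→3/5; 2/5+3/5→1. L = 12/5 ≈ 2.4000.
L − H = 2.4000 − 2.3597 = 0.040 bits.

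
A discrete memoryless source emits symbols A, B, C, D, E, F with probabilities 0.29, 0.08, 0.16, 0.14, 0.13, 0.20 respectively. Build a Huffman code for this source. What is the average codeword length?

Repeatedly combine the two least-probable nodes; the expected code length is the sum of the merged weights.
merge 2/25 + 13/100 → 21/100
merge 7/50 + 4/25 → 3/10
merge 1/5 + 21/100 → 41/100
merge 29/100 + 3/10 → 59/100
merge 41/100 + 59/100 → 1
L = 21/100 + 3/10 + 41/100 + 59/100 + 1 = 251/100 = 2.51 bits/symbol.

2.51 bits/symbol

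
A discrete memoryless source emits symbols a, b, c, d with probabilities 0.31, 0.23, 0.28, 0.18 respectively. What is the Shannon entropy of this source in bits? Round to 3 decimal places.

H = −Σ pᵢ log₂ pᵢ.
−0.31·log₂(0.31) = 0.5238
−0.23·log₂(0.23) = 0.4877
−0.28·log₂(0.28) = 0.5142
−0.18·log₂(0.18) = 0.4453
Sum ≈ 1.9710 → 1.971 bits.

1.971 bits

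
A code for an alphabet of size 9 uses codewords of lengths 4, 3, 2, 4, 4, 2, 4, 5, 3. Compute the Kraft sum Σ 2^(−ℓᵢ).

With common denominator 2^5 = 32: Σ 2^(−ℓᵢ) = 2/32 + 4/32 + 8/32 + 2/32 + 2/32 + 8/32 + 2/32 + 1/32 + 4/32 = 33/32 = 1.03125.

1.03125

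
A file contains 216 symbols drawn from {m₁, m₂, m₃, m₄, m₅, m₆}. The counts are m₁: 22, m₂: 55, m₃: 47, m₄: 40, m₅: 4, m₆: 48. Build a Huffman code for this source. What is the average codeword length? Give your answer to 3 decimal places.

2.426 bits/symbol

Probabilities are the counts divided by 216.
Repeatedly combine the two least-probable nodes; the expected code length is the sum of the merged weights.
merge 1/54 + 11/108 → 13/108
merge 13/108 + 5/27 → 11/36
merge 47/216 + 2/9 → 95/216
merge 55/216 + 11/36 → 121/216
merge 95/216 + 121/216 → 1
L = 13/108 + 11/36 + 95/216 + 121/216 + 1 = 131/54 ≈ 2.426 bits/symbol.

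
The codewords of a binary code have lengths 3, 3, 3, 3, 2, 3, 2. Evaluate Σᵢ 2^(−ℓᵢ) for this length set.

1.125

With common denominator 2^3 = 8: Σ 2^(−ℓᵢ) = 1/8 + 1/8 + 1/8 + 1/8 + 2/8 + 1/8 + 2/8 = 9/8 = 1.125.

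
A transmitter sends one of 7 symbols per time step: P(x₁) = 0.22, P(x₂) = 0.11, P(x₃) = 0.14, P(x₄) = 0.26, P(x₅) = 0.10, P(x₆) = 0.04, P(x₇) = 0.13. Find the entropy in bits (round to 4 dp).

2.6338 bits

H = −Σ pᵢ log₂ pᵢ.
−0.22·log₂(0.22) = 0.4806
−0.11·log₂(0.11) = 0.3503
−0.14·log₂(0.14) = 0.3971
−0.26·log₂(0.26) = 0.5053
−0.10·log₂(0.10) = 0.3322
−0.04·log₂(0.04) = 0.1858
−0.13·log₂(0.13) = 0.3826
Sum ≈ 2.6338 → 2.6338 bits.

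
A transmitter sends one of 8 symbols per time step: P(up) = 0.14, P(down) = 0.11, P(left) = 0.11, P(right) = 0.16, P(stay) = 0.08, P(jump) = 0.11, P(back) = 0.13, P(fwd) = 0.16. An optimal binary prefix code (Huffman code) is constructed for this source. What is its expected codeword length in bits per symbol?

3 bits/symbol

Repeatedly combine the two least-probable nodes; the expected code length is the sum of the merged weights.
merge 2/25 + 11/100 → 19/100
merge 11/100 + 11/100 → 11/50
merge 13/100 + 7/50 → 27/100
merge 4/25 + 4/25 → 8/25
merge 19/100 + 11/50 → 41/100
merge 27/100 + 8/25 → 59/100
merge 41/100 + 59/100 → 1
L = 19/100 + 11/50 + 27/100 + 8/25 + 41/100 + 59/100 + 1 = 3 bits/symbol.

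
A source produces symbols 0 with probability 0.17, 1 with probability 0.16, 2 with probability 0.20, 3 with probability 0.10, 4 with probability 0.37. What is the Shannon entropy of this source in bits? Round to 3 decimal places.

H = −Σ pᵢ log₂ pᵢ.
−0.17·log₂(0.17) = 0.4346
−0.16·log₂(0.16) = 0.4230
−0.20·log₂(0.20) = 0.4644
−0.10·log₂(0.10) = 0.3322
−0.37·log₂(0.37) = 0.5307
Sum ≈ 2.1849 → 2.185 bits.

2.185 bits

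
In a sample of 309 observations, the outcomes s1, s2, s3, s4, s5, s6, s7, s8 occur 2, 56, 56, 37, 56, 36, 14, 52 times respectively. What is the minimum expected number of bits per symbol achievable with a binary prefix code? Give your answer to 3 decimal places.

Probabilities are the counts divided by 309.
Repeatedly combine the two least-probable nodes; the expected code length is the sum of the merged weights.
merge 2/309 + 14/309 → 16/309
merge 16/309 + 12/103 → 52/309
merge 37/309 + 52/309 → 89/309
merge 52/309 + 56/309 → 36/103
merge 56/309 + 56/309 → 112/309
merge 89/309 + 36/103 → 197/309
merge 112/309 + 197/309 → 1
L = 16/309 + 52/309 + 89/309 + 36/103 + 112/309 + 197/309 + 1 = 883/309 ≈ 2.858 bits/symbol.

2.858 bits/symbol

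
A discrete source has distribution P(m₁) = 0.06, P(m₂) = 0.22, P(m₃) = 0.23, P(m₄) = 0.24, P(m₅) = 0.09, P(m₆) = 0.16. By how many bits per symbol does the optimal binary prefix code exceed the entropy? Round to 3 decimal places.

0.018 bits

Entropy H = −Σ p log₂ p ≈ 2.4416 bits.
Huffman merges: 3/50+9/100→3/20; 3/20+4/25→31/100; 11/50+23/100→9/20; 6/25+31/100→11/20; 9/20+11/20→1. L = 123/50 ≈ 2.4600.
L − H = 2.4600 − 2.4416 = 0.018 bits.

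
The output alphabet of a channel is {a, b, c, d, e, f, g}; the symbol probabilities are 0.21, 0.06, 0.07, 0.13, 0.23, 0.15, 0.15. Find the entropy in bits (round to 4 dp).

H = −Σ pᵢ log₂ pᵢ.
−0.21·log₂(0.21) = 0.4728
−0.06·log₂(0.06) = 0.2435
−0.07·log₂(0.07) = 0.2686
−0.13·log₂(0.13) = 0.3826
−0.23·log₂(0.23) = 0.4877
−0.15·log₂(0.15) = 0.4105
−0.15·log₂(0.15) = 0.4105
Sum ≈ 2.6763 → 2.6763 bits.

2.6763 bits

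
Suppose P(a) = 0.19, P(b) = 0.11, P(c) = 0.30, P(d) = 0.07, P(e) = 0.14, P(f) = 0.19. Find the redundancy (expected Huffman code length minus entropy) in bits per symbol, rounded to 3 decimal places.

Entropy H = −Σ p log₂ p ≈ 2.4475 bits.
Huffman merges: 7/100+11/100→9/50; 7/50+9/50→8/25; 19/100+19/100→19/50; 3/10+8/25→31/50; 19/50+31/50→1. L = 5/2 ≈ 2.5000.
L − H = 2.5000 − 2.4475 = 0.053 bits.

0.053 bits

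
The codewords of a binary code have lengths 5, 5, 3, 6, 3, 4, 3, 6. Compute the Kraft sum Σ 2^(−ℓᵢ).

0.53125

With common denominator 2^6 = 64: Σ 2^(−ℓᵢ) = 2/64 + 2/64 + 8/64 + 1/64 + 8/64 + 4/64 + 8/64 + 1/64 = 34/64 = 0.53125.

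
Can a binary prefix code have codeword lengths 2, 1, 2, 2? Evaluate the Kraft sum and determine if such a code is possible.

With common denominator 2^2 = 4: Σ 2^(−ℓᵢ) = 1/4 + 2/4 + 1/4 + 1/4 = 5/4 = 1.25.
Kraft's inequality requires Σ ≤ 1; here Σ = 1.25 > 1, so no such prefix code exists.

1.25; no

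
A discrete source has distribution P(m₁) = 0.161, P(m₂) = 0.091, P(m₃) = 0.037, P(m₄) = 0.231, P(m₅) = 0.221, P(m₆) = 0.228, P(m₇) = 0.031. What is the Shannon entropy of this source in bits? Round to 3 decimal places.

2.526 bits

H = −Σ pᵢ log₂ pᵢ.
−0.161·log₂(0.161) = 0.4242
−0.091·log₂(0.091) = 0.3147
−0.037·log₂(0.037) = 0.1760
−0.231·log₂(0.231) = 0.4883
−0.221·log₂(0.221) = 0.4813
−0.228·log₂(0.228) = 0.4863
−0.031·log₂(0.031) = 0.1554
Sum ≈ 2.5262 → 2.526 bits.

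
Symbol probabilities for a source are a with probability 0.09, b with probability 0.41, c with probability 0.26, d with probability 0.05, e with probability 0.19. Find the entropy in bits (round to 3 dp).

2.017 bits

H = −Σ pᵢ log₂ pᵢ.
−0.09·log₂(0.09) = 0.3127
−0.41·log₂(0.41) = 0.5274
−0.26·log₂(0.26) = 0.5053
−0.05·log₂(0.05) = 0.2161
−0.19·log₂(0.19) = 0.4552
Sum ≈ 2.0166 → 2.017 bits.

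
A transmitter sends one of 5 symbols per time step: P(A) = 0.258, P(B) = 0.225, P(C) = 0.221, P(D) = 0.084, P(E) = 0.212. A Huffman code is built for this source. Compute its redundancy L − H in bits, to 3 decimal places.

Entropy H = −Σ p log₂ p ≈ 2.2444 bits.
Huffman merges: 21/250+53/250→37/125; 221/1000+9/40→223/500; 129/500+37/125→277/500; 223/500+277/500→1. L = 287/125 ≈ 2.2960.
L − H = 2.2960 − 2.2444 = 0.052 bits.

0.052 bits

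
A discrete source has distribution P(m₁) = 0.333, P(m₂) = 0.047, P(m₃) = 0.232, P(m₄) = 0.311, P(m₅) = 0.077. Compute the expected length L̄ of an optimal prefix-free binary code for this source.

Repeatedly combine the two least-probable nodes; the expected code length is the sum of the merged weights.
merge 47/1000 + 77/1000 → 31/250
merge 31/250 + 29/125 → 89/250
merge 311/1000 + 333/1000 → 161/250
merge 89/250 + 161/250 → 1
L = 31/250 + 89/250 + 161/250 + 1 = 531/250 = 2.124 bits/symbol.

2.124 bits/symbol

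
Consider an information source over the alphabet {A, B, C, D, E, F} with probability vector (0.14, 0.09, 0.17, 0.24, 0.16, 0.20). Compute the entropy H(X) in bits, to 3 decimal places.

2.526 bits

H = −Σ pᵢ log₂ pᵢ.
−0.14·log₂(0.14) = 0.3971
−0.09·log₂(0.09) = 0.3127
−0.17·log₂(0.17) = 0.4346
−0.24·log₂(0.24) = 0.4941
−0.16·log₂(0.16) = 0.4230
−0.20·log₂(0.20) = 0.4644
Sum ≈ 2.5259 → 2.526 bits.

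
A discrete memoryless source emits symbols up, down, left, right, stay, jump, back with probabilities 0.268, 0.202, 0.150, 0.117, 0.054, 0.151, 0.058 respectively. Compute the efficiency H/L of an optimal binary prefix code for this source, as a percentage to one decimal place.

99.4%

Entropy H = −Σ p log₂ p ≈ 2.6254 bits.
Huffman merges: 27/500+29/500→14/125; 14/125+117/1000→229/1000; 3/20+151/1000→301/1000; 101/500+229/1000→431/1000; 67/250+301/1000→569/1000; 431/1000+569/1000→1. L = 1321/500 ≈ 2.6420.
Efficiency = H/L = 2.6254/2.6420 = 99.4%.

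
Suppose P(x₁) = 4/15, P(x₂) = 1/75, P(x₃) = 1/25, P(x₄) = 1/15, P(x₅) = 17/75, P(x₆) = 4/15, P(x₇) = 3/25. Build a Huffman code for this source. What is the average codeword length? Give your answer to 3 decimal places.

Repeatedly combine the two least-probable nodes; the expected code length is the sum of the merged weights.
merge 1/75 + 1/25 → 4/75
merge 4/75 + 1/15 → 3/25
merge 3/25 + 3/25 → 6/25
merge 17/75 + 6/25 → 7/15
merge 4/15 + 4/15 → 8/15
merge 7/15 + 8/15 → 1
L = 4/75 + 3/25 + 6/25 + 7/15 + 8/15 + 1 = 181/75 ≈ 2.413 bits/symbol.

2.413 bits/symbol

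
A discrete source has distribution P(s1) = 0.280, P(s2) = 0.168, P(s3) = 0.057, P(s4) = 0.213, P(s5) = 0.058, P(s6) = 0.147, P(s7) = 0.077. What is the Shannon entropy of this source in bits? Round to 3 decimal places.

2.587 bits

H = −Σ pᵢ log₂ pᵢ.
−0.280·log₂(0.280) = 0.5142
−0.168·log₂(0.168) = 0.4323
−0.057·log₂(0.057) = 0.2356
−0.213·log₂(0.213) = 0.4752
−0.058·log₂(0.058) = 0.2383
−0.147·log₂(0.147) = 0.4066
−0.077·log₂(0.077) = 0.2848
Sum ≈ 2.5871 → 2.587 bits.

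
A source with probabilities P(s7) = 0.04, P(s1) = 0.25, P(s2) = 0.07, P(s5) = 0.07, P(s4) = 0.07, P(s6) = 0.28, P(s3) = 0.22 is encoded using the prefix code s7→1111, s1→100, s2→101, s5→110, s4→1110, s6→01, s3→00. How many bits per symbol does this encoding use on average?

2.61 bits/symbol

L̄ = Σ pᵢ·ℓᵢ = 0.04·4 + 0.25·3 + 0.07·3 + 0.07·3 + 0.07·4 + 0.28·2 + 0.22·2 = 2.61 bits/symbol.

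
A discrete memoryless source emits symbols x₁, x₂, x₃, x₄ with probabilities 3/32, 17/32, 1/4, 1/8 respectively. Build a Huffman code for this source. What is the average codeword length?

Repeatedly combine the two least-probable nodes; the expected code length is the sum of the merged weights.
merge 3/32 + 1/8 → 7/32
merge 7/32 + 1/4 → 15/32
merge 15/32 + 17/32 → 1
L = 7/32 + 15/32 + 1 = 27/16 = 1.6875 bits/symbol.

1.6875 bits/symbol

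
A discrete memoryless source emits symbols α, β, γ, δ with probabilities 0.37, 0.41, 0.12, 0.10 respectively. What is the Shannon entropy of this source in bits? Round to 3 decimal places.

1.757 bits

H = −Σ pᵢ log₂ pᵢ.
−0.37·log₂(0.37) = 0.5307
−0.41·log₂(0.41) = 0.5274
−0.12·log₂(0.12) = 0.3671
−0.10·log₂(0.10) = 0.3322
Sum ≈ 1.7574 → 1.757 bits.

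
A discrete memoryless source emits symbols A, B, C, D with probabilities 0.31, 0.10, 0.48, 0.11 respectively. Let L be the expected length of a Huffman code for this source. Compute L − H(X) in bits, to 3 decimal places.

Entropy H = −Σ p log₂ p ≈ 1.7145 bits.
Huffman merges: 1/10+11/100→21/100; 21/100+31/100→13/25; 12/25+13/25→1. L = 173/100 ≈ 1.7300.
L − H = 1.7300 − 1.7145 = 0.015 bits.

0.015 bits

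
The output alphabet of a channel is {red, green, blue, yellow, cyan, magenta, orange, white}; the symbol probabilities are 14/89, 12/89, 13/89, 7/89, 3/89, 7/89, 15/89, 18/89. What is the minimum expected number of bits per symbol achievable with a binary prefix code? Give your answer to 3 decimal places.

2.910 bits/symbol

Repeatedly combine the two least-probable nodes; the expected code length is the sum of the merged weights.
merge 3/89 + 7/89 → 10/89
merge 7/89 + 10/89 → 17/89
merge 12/89 + 13/89 → 25/89
merge 14/89 + 15/89 → 29/89
merge 17/89 + 18/89 → 35/89
merge 25/89 + 29/89 → 54/89
merge 35/89 + 54/89 → 1
L = 10/89 + 17/89 + 25/89 + 29/89 + 35/89 + 54/89 + 1 = 259/89 ≈ 2.910 bits/symbol.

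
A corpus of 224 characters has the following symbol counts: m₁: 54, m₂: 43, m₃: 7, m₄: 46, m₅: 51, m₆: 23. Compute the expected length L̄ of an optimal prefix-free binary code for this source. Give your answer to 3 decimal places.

2.460 bits/symbol

Probabilities are the counts divided by 224.
Repeatedly combine the two least-probable nodes; the expected code length is the sum of the merged weights.
merge 1/32 + 23/224 → 15/112
merge 15/112 + 43/224 → 73/224
merge 23/112 + 51/224 → 97/224
merge 27/112 + 73/224 → 127/224
merge 97/224 + 127/224 → 1
L = 15/112 + 73/224 + 97/224 + 127/224 + 1 = 551/224 ≈ 2.460 bits/symbol.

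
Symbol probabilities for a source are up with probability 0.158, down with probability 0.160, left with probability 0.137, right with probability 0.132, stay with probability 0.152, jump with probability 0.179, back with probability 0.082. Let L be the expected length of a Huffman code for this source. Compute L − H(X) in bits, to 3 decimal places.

Entropy H = −Σ p log₂ p ≈ 2.7754 bits.
Huffman merges: 41/500+33/250→107/500; 137/1000+19/125→289/1000; 79/500+4/25→159/500; 179/1000+107/500→393/1000; 289/1000+159/500→607/1000; 393/1000+607/1000→1. L = 2821/1000 ≈ 2.8210.
L − H = 2.8210 − 2.7754 = 0.046 bits.

0.046 bits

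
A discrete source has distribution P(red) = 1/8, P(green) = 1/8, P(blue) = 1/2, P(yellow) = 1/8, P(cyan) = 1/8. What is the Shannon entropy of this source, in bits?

Each probability is a power of 1/2, so log₂(1/p) is an integer.
H = Σ p·log₂(1/p) = 1/8·3 + 1/8·3 + 1/2·1 + 1/8·3 + 1/8·3 = 2 bits.

2 bits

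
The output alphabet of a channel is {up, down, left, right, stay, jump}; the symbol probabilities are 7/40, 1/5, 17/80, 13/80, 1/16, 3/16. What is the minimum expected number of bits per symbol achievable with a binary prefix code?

2.5875 bits/symbol

Repeatedly combine the two least-probable nodes; the expected code length is the sum of the merged weights.
merge 1/16 + 13/80 → 9/40
merge 7/40 + 3/16 → 29/80
merge 1/5 + 17/80 → 33/80
merge 9/40 + 29/80 → 47/80
merge 33/80 + 47/80 → 1
L = 9/40 + 29/80 + 33/80 + 47/80 + 1 = 207/80 = 2.5875 bits/symbol.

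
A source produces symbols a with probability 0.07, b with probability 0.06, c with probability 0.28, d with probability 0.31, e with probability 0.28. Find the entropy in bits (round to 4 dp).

2.0643 bits

H = −Σ pᵢ log₂ pᵢ.
−0.07·log₂(0.07) = 0.2686
−0.06·log₂(0.06) = 0.2435
−0.28·log₂(0.28) = 0.5142
−0.31·log₂(0.31) = 0.5238
−0.28·log₂(0.28) = 0.5142
Sum ≈ 2.0643 → 2.0643 bits.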